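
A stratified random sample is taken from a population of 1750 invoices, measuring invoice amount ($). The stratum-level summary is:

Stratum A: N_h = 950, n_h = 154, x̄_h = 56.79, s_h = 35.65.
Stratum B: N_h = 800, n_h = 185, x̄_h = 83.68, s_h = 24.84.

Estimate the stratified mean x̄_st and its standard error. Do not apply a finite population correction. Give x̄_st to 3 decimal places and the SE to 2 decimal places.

x̄_st = Σ W_h x̄_h = (950·56.79 + 800·83.68)/1750 = 69.08257
V̂(x̄_st) = Σ W_h² s_h²/n_h, with W_h = N_h/N and N = 1750:
  stratum A: (950/1750)²·35.65²/154 = 2.43203
  stratum B: (800/1750)²·24.84²/185 = 0.697004
V̂(x̄_st) = 3.12904
SE(x̄_st) = √3.12904 = 1.76891

x̄_st ≈ 69.083, SE ≈ 1.77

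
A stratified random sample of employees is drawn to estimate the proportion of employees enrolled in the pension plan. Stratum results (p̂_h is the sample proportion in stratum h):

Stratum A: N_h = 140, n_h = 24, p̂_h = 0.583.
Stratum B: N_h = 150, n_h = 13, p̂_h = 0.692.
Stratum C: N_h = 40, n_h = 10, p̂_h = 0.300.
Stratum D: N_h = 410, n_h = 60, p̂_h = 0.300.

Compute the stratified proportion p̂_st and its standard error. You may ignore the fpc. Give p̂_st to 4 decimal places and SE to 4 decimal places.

N = 740; stratum weights W_h = N_h/N.
p̂_st = Σ W_h p̂_h = (140·0.583 + 150·0.692 + 40·0.300 + 410·0.300)/740 = 0.43300
V̂(p̂_st) = Σ W_h² p̂_h(1−p̂_h)/(n_h−1):
  stratum A: (140/740)²·0.583·0.417/23 = 0.000378329
  stratum B: (150/740)²·0.692·0.308/12 = 0.000729785
  stratum C: (40/740)²·0.300·0.700/9 = 6.81763e-05
  stratum D: (410/740)²·0.300·0.700/59 = 0.00109263
V̂(p̂_st) = 0.00226892; SE = √V̂ = 0.0476331

p̂_st ≈ 0.4330, SE ≈ 0.0476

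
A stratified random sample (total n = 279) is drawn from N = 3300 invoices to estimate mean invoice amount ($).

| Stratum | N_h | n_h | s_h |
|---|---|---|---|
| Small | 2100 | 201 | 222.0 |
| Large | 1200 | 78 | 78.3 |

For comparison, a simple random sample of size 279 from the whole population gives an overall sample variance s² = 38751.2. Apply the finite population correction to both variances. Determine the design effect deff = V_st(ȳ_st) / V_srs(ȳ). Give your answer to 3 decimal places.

deff ≈ 0.783

V̂(ȳ_st) = Σ W_h² (1 − n_h/N_h) s_h²/n_h, with W_h = N_h/N and N = 3300:
  stratum Small: (2100/3300)²·(1 − 201/2100)·222.0²/201 = 89.7896
  stratum Large: (1200/3300)²·(1 − 78/1200)·78.3²/78 = 9.71796
V_st = 99.5076
V_srs = (1 − 279/3300)·38751.2/279 = 127.15
deff = V_st / V_srs = 99.5076/127.15 = 0.7826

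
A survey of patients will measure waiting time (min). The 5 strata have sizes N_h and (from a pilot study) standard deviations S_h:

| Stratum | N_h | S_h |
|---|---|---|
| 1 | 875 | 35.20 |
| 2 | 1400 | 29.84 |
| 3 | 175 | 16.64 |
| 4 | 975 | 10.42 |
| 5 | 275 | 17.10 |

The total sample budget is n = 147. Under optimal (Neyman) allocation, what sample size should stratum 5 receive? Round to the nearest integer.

Neyman allocation: n_h = n · N_h S_h / Σ N_i S_i, with n = 147.
  stratum 1: N_h·S_h = 875·35.20 = 30800.00
  stratum 2: N_h·S_h = 1400·29.84 = 41776.00
  stratum 3: N_h·S_h = 175·16.64 = 2912.00
  stratum 4: N_h·S_h = 975·10.42 = 10159.50
  stratum 5: N_h·S_h = 275·17.10 = 4702.50
Σ N_h S_h = 90350.00
n for stratum 5 = 147·4702.50/90350.00 = 7.651 → 8

8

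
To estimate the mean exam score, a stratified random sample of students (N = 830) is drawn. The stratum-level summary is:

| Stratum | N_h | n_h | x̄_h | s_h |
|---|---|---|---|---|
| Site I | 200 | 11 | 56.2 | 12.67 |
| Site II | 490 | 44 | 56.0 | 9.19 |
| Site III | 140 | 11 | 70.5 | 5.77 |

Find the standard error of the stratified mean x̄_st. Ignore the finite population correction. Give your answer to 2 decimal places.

SE(x̄_st) ≈ 1.27

V̂(x̄_st) = Σ W_h² s_h²/n_h, with W_h = N_h/N and N = 830:
  stratum Site I: (200/830)²·12.67²/11 = 0.847353
  stratum Site II: (490/830)²·9.19²/44 = 0.668982
  stratum Site III: (140/830)²·5.77²/11 = 0.086111
V̂(x̄_st) = 1.60245
SE(x̄_st) = √1.60245 = 1.26588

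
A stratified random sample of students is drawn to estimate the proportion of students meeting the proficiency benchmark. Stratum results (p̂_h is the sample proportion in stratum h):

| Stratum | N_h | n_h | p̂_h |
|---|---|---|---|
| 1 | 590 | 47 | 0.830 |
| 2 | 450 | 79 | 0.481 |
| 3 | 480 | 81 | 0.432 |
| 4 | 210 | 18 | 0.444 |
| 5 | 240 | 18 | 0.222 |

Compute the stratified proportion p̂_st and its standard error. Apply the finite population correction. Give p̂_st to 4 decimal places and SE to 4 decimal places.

p̂_st ≈ 0.5381, SE ≈ 0.0289

N = 1970; stratum weights W_h = N_h/N.
p̂_st = Σ W_h p̂_h = (590·0.830 + 450·0.481 + 480·0.432 + 210·0.444 + 240·0.222)/1970 = 0.53809
V̂(p̂_st) = Σ W_h² (1 − n_h/N_h) p̂_h(1−p̂_h)/(n_h−1):
  stratum 1: (590/1970)²·(1 − 47/590)·0.830·0.170/46 = 0.000253214
  stratum 2: (450/1970)²·(1 − 79/450)·0.481·0.519/78 = 0.00013768
  stratum 3: (480/1970)²·(1 − 81/480)·0.432·0.568/80 = 0.000151364
  stratum 4: (210/1970)²·(1 − 18/210)·0.444·0.556/17 = 0.000150868
  stratum 5: (240/1970)²·(1 − 18/240)·0.222·0.778/17 = 0.000139481
V̂(p̂_st) = 0.000832608; SE = √V̂ = 0.028855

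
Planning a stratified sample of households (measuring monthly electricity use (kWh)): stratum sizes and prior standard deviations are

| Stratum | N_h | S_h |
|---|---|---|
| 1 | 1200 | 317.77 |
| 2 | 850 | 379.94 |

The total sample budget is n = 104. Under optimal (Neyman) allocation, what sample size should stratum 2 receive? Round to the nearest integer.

48

Neyman allocation: n_h = n · N_h S_h / Σ N_i S_i, with n = 104.
  stratum 1: N_h·S_h = 1200·317.77 = 381324.00
  stratum 2: N_h·S_h = 850·379.94 = 322949.00
Σ N_h S_h = 704273.00
n for stratum 2 = 104·322949.00/704273.00 = 47.690 → 48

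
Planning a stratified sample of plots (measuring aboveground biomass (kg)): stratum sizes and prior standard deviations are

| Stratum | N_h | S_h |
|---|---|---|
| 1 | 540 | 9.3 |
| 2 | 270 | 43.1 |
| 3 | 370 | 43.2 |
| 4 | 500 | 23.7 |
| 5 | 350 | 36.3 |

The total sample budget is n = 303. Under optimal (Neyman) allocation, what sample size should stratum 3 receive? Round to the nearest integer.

85

Neyman allocation: n_h = n · N_h S_h / Σ N_i S_i, with n = 303.
  stratum 1: N_h·S_h = 540·9.3 = 5022.00
  stratum 2: N_h·S_h = 270·43.1 = 11637.00
  stratum 3: N_h·S_h = 370·43.2 = 15984.00
  stratum 4: N_h·S_h = 500·23.7 = 11850.00
  stratum 5: N_h·S_h = 350·36.3 = 12705.00
Σ N_h S_h = 57198.00
n for stratum 3 = 303·15984.00/57198.00 = 84.673 → 85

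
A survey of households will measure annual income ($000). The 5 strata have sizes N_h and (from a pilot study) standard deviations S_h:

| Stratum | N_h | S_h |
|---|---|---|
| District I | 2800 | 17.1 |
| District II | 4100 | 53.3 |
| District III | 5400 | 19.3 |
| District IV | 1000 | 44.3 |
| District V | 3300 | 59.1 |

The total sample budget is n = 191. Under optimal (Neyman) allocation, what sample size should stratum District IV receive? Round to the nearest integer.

Neyman allocation: n_h = n · N_h S_h / Σ N_i S_i, with n = 191.
  stratum District I: N_h·S_h = 2800·17.1 = 47880.00
  stratum District II: N_h·S_h = 4100·53.3 = 218530.00
  stratum District III: N_h·S_h = 5400·19.3 = 104220.00
  stratum District IV: N_h·S_h = 1000·44.3 = 44300.00
  stratum District V: N_h·S_h = 3300·59.1 = 195030.00
Σ N_h S_h = 609960.00
n for stratum District IV = 191·44300.00/609960.00 = 13.872 → 14

14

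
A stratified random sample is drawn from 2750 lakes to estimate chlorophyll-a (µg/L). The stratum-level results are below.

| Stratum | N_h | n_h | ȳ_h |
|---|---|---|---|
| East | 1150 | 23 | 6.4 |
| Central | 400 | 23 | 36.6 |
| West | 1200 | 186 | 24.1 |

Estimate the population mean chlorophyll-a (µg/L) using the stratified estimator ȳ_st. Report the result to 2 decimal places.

N = Σ N_h = 2750. Stratum weights W_h = N_h/N.
ȳ_st = (1150·6.4 + 400·36.6 + 1200·24.1) / 2750 = 18.5164

ȳ_st ≈ 18.52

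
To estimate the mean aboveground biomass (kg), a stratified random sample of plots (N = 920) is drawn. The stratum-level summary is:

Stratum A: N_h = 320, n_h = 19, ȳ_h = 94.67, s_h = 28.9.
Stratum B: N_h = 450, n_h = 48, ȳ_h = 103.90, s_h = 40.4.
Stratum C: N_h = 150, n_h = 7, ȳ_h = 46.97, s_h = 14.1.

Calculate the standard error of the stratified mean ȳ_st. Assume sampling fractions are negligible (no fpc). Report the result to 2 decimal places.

V̂(ȳ_st) = Σ W_h² s_h²/n_h, with W_h = N_h/N and N = 920:
  stratum A: (320/920)²·28.9²/19 = 5.31822
  stratum B: (450/920)²·40.4²/48 = 8.13525
  stratum C: (150/920)²·14.1²/7 = 0.755
V̂(ȳ_st) = 14.2085
SE(ȳ_st) = √14.2085 = 3.76941

SE(ȳ_st) ≈ 3.77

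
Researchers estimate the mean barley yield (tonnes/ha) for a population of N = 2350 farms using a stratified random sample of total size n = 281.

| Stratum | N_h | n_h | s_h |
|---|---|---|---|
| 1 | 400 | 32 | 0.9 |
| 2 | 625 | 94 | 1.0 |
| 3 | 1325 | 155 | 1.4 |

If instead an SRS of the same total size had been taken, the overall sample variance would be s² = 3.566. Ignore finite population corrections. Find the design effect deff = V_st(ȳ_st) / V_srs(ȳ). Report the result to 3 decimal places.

V̂(ȳ_st) = Σ W_h² s_h²/n_h, with W_h = N_h/N and N = 2350:
  stratum 1: (400/2350)²·0.9²/32 = 0.000733364
  stratum 2: (625/2350)²·1.0²/94 = 0.000752483
  stratum 3: (1325/2350)²·1.4²/155 = 0.00401995
V_st = 0.00550579
V_srs = s²/n = 3.566/281 = 0.0126904
deff = V_st / V_srs = 0.00550579/0.0126904 = 0.4339

deff ≈ 0.434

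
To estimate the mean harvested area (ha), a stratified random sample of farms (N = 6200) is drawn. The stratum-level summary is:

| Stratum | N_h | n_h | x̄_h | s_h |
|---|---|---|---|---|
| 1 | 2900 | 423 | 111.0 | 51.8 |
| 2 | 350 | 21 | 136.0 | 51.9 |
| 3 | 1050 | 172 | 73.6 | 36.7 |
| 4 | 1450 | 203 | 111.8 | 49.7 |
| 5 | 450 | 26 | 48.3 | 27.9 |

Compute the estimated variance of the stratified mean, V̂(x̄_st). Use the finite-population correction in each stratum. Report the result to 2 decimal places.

V̂(x̄_st) ≈ 2.48

V̂(x̄_st) = Σ W_h² (1 − n_h/N_h) s_h²/n_h, with W_h = N_h/N and N = 6200:
  stratum 1: (2900/6200)²·(1 − 423/2900)·51.8²/423 = 1.18539
  stratum 2: (350/6200)²·(1 − 21/350)·51.9²/21 = 0.384234
  stratum 3: (1050/6200)²·(1 − 172/1050)·36.7²/172 = 0.187804
  stratum 4: (1450/6200)²·(1 − 203/1450)·49.7²/203 = 0.572358
  stratum 5: (450/6200)²·(1 − 26/450)·27.9²/26 = 0.148604
V̂(x̄_st) = 2.47839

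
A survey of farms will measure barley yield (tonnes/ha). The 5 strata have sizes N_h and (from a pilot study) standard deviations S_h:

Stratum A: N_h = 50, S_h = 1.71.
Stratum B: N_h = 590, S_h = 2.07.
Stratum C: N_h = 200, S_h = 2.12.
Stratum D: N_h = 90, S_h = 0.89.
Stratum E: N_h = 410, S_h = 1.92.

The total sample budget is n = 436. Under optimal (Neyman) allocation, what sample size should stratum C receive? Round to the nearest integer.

71

Neyman allocation: n_h = n · N_h S_h / Σ N_i S_i, with n = 436.
  stratum A: N_h·S_h = 50·1.71 = 85.50
  stratum B: N_h·S_h = 590·2.07 = 1221.30
  stratum C: N_h·S_h = 200·2.12 = 424.00
  stratum D: N_h·S_h = 90·0.89 = 80.10
  stratum E: N_h·S_h = 410·1.92 = 787.20
Σ N_h S_h = 2598.10
n for stratum C = 436·424.00/2598.10 = 71.154 → 71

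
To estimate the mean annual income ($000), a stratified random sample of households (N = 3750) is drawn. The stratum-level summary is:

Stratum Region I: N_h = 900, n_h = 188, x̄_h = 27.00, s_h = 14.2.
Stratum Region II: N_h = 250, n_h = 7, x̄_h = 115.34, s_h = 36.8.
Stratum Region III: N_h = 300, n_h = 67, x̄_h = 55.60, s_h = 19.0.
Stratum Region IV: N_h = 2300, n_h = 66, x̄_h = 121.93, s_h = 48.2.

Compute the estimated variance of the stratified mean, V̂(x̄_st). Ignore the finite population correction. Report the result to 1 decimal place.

V̂(x̄_st) = Σ W_h² s_h²/n_h, with W_h = N_h/N and N = 3750:
  stratum Region I: (900/3750)²·14.2²/188 = 0.0617791
  stratum Region II: (250/3750)²·36.8²/7 = 0.859835
  stratum Region III: (300/3750)²·19.0²/67 = 0.0344836
  stratum Region IV: (2300/3750)²·48.2²/66 = 13.2417
V̂(x̄_st) = 14.1978

V̂(x̄_st) ≈ 14.2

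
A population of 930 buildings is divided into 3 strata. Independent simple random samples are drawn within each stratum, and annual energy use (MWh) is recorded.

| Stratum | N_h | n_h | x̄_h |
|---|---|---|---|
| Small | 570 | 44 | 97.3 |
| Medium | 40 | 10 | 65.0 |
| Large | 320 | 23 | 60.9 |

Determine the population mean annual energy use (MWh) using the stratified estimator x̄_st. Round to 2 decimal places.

x̄_st ≈ 83.39

N = Σ N_h = 930. Stratum weights W_h = N_h/N.
x̄_st = (570·97.3 + 40·65.0 + 320·60.9) / 930 = 83.3860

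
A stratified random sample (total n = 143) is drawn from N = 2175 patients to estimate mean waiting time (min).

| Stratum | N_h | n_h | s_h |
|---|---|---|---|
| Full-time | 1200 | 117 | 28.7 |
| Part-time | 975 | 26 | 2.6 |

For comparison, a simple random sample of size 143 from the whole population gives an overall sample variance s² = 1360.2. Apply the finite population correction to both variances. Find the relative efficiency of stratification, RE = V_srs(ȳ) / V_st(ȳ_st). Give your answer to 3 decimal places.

RE ≈ 4.477

V̂(ȳ_st) = Σ W_h² (1 − n_h/N_h) s_h²/n_h, with W_h = N_h/N and N = 2175:
  stratum Full-time: (1200/2175)²·(1 − 117/1200)·28.7²/117 = 1.93406
  stratum Part-time: (975/2175)²·(1 − 26/975)·2.6²/26 = 0.0508541
V_st = 1.98491
V_srs = (1 − 143/2175)·1360.2/143 = 8.88651
Relative efficiency = V_srs / V_st = 8.88651/1.98491 = 4.4770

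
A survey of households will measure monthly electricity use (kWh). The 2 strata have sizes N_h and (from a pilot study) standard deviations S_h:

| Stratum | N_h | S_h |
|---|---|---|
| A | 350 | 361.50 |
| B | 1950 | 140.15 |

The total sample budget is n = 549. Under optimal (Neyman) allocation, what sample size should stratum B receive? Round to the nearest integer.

375

Neyman allocation: n_h = n · N_h S_h / Σ N_i S_i, with n = 549.
  stratum A: N_h·S_h = 350·361.50 = 126525.00
  stratum B: N_h·S_h = 1950·140.15 = 273292.50
Σ N_h S_h = 399817.50
n for stratum B = 549·273292.50/399817.50 = 375.265 → 375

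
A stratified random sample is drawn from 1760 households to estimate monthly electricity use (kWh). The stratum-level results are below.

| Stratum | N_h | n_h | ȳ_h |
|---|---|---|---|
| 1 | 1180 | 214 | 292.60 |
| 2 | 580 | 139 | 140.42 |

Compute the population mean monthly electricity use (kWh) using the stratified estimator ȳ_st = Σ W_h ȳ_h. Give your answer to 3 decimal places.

ȳ_st ≈ 242.450

N = Σ N_h = 1760. Stratum weights W_h = N_h/N.
ȳ_st = (1180·292.60 + 580·140.42) / 1760 = 242.44977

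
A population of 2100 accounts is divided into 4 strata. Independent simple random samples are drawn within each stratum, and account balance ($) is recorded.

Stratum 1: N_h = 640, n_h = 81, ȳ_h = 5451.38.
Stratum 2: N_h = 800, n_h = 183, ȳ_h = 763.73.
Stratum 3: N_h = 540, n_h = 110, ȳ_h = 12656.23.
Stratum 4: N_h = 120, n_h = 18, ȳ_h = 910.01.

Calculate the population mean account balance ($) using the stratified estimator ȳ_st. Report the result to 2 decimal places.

N = Σ N_h = 2100. Stratum weights W_h = N_h/N.
ȳ_st = (640·5451.38 + 800·763.73 + 540·12656.23 + 120·910.01) / 2100 = 5258.7774

ȳ_st ≈ 5258.78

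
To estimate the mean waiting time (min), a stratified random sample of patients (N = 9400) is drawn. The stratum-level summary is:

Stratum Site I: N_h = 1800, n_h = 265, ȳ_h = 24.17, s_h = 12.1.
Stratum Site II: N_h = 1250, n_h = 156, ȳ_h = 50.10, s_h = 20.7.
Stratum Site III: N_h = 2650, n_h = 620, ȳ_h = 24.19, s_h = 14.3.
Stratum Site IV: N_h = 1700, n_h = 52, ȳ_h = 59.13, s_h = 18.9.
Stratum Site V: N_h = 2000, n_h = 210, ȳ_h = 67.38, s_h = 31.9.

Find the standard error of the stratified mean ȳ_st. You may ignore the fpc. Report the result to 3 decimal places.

V̂(ȳ_st) = Σ W_h² s_h²/n_h, with W_h = N_h/N and N = 9400:
  stratum Site I: (1800/9400)²·12.1²/265 = 0.0202588
  stratum Site II: (1250/9400)²·20.7²/156 = 0.0485714
  stratum Site III: (2650/9400)²·14.3²/620 = 0.026213
  stratum Site IV: (1700/9400)²·18.9²/52 = 0.224679
  stratum Site V: (2000/9400)²·31.9²/210 = 0.219365
V̂(ȳ_st) = 0.539087
SE(ȳ_st) = √0.539087 = 0.734225

SE(ȳ_st) ≈ 0.734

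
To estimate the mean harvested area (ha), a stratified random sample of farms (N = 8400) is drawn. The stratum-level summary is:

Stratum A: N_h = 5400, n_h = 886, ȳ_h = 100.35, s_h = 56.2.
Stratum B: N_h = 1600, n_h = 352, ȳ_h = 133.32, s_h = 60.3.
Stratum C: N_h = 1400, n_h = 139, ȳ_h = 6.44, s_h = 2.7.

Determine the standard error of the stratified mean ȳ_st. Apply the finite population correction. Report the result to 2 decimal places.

SE(ȳ_st) ≈ 1.23

V̂(ȳ_st) = Σ W_h² (1 − n_h/N_h) s_h²/n_h, with W_h = N_h/N and N = 8400:
  stratum A: (5400/8400)²·(1 − 886/5400)·56.2²/886 = 1.2315
  stratum B: (1600/8400)²·(1 − 352/1600)·60.3²/352 = 0.292326
  stratum C: (1400/8400)²·(1 − 139/1400)·2.7²/139 = 0.00131219
V̂(ȳ_st) = 1.52514
SE(ȳ_st) = √1.52514 = 1.23497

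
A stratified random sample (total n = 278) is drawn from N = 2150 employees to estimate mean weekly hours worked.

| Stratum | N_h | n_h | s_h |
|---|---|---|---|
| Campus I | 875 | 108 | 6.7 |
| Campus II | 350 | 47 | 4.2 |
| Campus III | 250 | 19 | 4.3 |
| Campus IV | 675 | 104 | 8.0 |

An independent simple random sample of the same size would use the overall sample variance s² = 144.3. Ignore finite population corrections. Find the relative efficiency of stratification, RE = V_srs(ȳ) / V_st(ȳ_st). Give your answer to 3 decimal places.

RE ≈ 3.401

V̂(ȳ_st) = Σ W_h² s_h²/n_h, with W_h = N_h/N and N = 2150:
  stratum Campus I: (875/2150)²·6.7²/108 = 0.0688438
  stratum Campus II: (350/2150)²·4.2²/47 = 0.00994626
  stratum Campus III: (250/2150)²·4.3²/19 = 0.0131579
  stratum Campus IV: (675/2150)²·8.0²/104 = 0.0606565
V_st = 0.152604
V_srs = s²/n = 144.3/278 = 0.519065
Relative efficiency = V_srs / V_st = 0.519065/0.152604 = 3.4014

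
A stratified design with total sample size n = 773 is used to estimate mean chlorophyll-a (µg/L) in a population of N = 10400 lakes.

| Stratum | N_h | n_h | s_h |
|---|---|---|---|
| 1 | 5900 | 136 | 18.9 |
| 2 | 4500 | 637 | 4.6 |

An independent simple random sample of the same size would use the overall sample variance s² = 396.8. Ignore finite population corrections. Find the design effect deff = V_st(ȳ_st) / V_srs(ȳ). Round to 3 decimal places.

V̂(ȳ_st) = Σ W_h² s_h²/n_h, with W_h = N_h/N and N = 10400:
  stratum 1: (5900/10400)²·18.9²/136 = 0.845322
  stratum 2: (4500/10400)²·4.6²/637 = 0.0062192
V_st = 0.851541
V_srs = s²/n = 396.8/773 = 0.513325
deff = V_st / V_srs = 0.851541/0.513325 = 1.6589

deff ≈ 1.659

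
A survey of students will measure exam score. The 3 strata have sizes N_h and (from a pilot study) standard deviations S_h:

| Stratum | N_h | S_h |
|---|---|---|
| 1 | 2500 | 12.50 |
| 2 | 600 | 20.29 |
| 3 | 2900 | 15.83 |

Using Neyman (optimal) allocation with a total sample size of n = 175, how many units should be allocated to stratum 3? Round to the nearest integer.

90

Neyman allocation: n_h = n · N_h S_h / Σ N_i S_i, with n = 175.
  stratum 1: N_h·S_h = 2500·12.50 = 31250.00
  stratum 2: N_h·S_h = 600·20.29 = 12174.00
  stratum 3: N_h·S_h = 2900·15.83 = 45907.00
Σ N_h S_h = 89331.00
n for stratum 3 = 175·45907.00/89331.00 = 89.932 → 90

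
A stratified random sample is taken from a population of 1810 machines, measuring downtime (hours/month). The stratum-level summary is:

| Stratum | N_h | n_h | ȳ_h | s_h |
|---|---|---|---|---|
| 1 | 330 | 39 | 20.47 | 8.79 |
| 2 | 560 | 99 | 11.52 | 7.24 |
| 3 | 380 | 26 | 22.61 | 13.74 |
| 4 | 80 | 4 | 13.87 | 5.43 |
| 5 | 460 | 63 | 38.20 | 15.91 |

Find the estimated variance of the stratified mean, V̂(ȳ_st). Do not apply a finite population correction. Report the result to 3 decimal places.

V̂(ȳ_st) = Σ W_h² s_h²/n_h, with W_h = N_h/N and N = 1810:
  stratum 1: (330/1810)²·8.79²/39 = 0.0658543
  stratum 2: (560/1810)²·7.24²/99 = 0.0506828
  stratum 3: (380/1810)²·13.74²/26 = 0.320044
  stratum 4: (80/1810)²·5.43²/4 = 0.0144
  stratum 5: (460/1810)²·15.91²/63 = 0.259513
V̂(ȳ_st) = 0.710494

V̂(ȳ_st) ≈ 0.710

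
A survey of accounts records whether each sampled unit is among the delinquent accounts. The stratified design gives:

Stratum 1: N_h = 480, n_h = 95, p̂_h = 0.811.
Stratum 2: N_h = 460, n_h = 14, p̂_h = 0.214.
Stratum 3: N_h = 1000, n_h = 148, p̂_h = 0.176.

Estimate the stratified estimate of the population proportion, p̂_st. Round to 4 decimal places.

N = 1940; stratum weights W_h = N_h/N.
p̂_st = Σ W_h p̂_h = (480·0.811 + 460·0.214 + 1000·0.176)/1940 = 0.34212

p̂_st ≈ 0.3421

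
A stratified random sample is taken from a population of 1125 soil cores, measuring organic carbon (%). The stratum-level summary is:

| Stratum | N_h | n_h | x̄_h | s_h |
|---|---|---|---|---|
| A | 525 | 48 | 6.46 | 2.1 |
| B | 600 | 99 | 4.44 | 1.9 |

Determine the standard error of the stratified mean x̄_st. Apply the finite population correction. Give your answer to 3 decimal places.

SE(x̄_st) ≈ 0.164

V̂(x̄_st) = Σ W_h² (1 − n_h/N_h) s_h²/n_h, with W_h = N_h/N and N = 1125:
  stratum A: (525/1125)²·(1 − 48/525)·2.1²/48 = 0.018179
  stratum B: (600/1125)²·(1 − 99/600)·1.9²/99 = 0.00866076
V̂(x̄_st) = 0.0268398
SE(x̄_st) = √0.0268398 = 0.163828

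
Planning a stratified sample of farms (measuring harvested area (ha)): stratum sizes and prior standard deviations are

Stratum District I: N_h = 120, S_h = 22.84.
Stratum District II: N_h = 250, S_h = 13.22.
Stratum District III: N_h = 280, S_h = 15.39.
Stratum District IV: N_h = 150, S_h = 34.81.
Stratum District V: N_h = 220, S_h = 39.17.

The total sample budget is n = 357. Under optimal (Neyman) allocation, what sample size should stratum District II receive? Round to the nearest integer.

49

Neyman allocation: n_h = n · N_h S_h / Σ N_i S_i, with n = 357.
  stratum District I: N_h·S_h = 120·22.84 = 2740.80
  stratum District II: N_h·S_h = 250·13.22 = 3305.00
  stratum District III: N_h·S_h = 280·15.39 = 4309.20
  stratum District IV: N_h·S_h = 150·34.81 = 5221.50
  stratum District V: N_h·S_h = 220·39.17 = 8617.40
Σ N_h S_h = 24193.90
n for stratum District II = 357·3305.00/24193.90 = 48.768 → 49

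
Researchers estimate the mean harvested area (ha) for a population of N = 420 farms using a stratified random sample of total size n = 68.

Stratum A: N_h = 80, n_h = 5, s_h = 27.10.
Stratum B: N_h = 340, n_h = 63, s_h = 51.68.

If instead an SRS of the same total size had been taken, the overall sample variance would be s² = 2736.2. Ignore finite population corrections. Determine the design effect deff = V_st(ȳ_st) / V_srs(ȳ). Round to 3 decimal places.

V̂(ȳ_st) = Σ W_h² s_h²/n_h, with W_h = N_h/N and N = 420:
  stratum A: (80/420)²·27.10²/5 = 5.32905
  stratum B: (340/420)²·51.68²/63 = 27.782
V_st = 33.1111
V_srs = s²/n = 2736.2/68 = 40.2382
deff = V_st / V_srs = 33.1111/40.2382 = 0.8229

deff ≈ 0.823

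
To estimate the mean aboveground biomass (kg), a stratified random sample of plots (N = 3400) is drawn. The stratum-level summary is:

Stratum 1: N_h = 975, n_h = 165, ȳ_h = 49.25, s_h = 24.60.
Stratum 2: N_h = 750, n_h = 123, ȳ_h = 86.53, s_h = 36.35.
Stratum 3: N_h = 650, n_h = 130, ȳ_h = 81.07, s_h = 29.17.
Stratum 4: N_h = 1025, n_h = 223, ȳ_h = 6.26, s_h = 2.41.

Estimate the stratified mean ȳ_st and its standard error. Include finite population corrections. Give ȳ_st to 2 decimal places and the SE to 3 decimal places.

ȳ_st ≈ 50.60, SE ≈ 0.939

ȳ_st = Σ W_h ȳ_h = (975·49.25 + 750·86.53 + 650·81.07 + 1025·6.26)/3400 = 50.59654
V̂(ȳ_st) = Σ W_h² (1 − n_h/N_h) s_h²/n_h, with W_h = N_h/N and N = 3400:
  stratum 1: (975/3400)²·(1 − 165/975)·24.60²/165 = 0.250564
  stratum 2: (750/3400)²·(1 − 123/750)·36.35²/123 = 0.436993
  stratum 3: (650/3400)²·(1 − 130/650)·29.17²/130 = 0.191376
  stratum 4: (1025/3400)²·(1 − 223/1025)·2.41²/223 = 0.00185212
V̂(ȳ_st) = 0.880785
SE(ȳ_st) = √0.880785 = 0.938502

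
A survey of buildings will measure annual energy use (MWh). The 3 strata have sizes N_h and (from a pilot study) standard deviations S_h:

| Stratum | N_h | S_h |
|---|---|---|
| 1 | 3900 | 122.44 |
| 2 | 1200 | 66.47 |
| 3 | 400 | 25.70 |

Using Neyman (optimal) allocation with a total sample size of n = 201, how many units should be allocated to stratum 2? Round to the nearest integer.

Neyman allocation: n_h = n · N_h S_h / Σ N_i S_i, with n = 201.
  stratum 1: N_h·S_h = 3900·122.44 = 477516.00
  stratum 2: N_h·S_h = 1200·66.47 = 79764.00
  stratum 3: N_h·S_h = 400·25.70 = 10280.00
Σ N_h S_h = 567560.00
n for stratum 2 = 201·79764.00/567560.00 = 28.248 → 28

28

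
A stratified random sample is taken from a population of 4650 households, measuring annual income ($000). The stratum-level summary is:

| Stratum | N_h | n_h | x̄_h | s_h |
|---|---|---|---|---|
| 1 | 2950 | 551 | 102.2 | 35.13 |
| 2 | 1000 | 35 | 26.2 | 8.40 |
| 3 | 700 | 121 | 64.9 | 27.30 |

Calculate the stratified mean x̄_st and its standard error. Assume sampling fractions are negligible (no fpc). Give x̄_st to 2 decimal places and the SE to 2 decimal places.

x̄_st = Σ W_h x̄_h = (2950·102.2 + 1000·26.2 + 700·64.9)/4650 = 80.24086
V̂(x̄_st) = Σ W_h² s_h²/n_h, with W_h = N_h/N and N = 4650:
  stratum 1: (2950/4650)²·35.13²/551 = 0.901452
  stratum 2: (1000/4650)²·8.40²/35 = 0.0932362
  stratum 3: (700/4650)²·27.30²/121 = 0.139582
V̂(x̄_st) = 1.13427
SE(x̄_st) = √1.13427 = 1.06502

x̄_st ≈ 80.24, SE ≈ 1.07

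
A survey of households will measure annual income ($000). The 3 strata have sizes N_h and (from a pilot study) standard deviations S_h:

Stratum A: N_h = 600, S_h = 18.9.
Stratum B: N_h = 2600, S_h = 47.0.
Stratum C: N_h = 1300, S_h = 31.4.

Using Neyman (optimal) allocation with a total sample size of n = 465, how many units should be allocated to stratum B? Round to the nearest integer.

326

Neyman allocation: n_h = n · N_h S_h / Σ N_i S_i, with n = 465.
  stratum A: N_h·S_h = 600·18.9 = 11340.00
  stratum B: N_h·S_h = 2600·47.0 = 122200.00
  stratum C: N_h·S_h = 1300·31.4 = 40820.00
Σ N_h S_h = 174360.00
n for stratum B = 465·122200.00/174360.00 = 325.895 → 326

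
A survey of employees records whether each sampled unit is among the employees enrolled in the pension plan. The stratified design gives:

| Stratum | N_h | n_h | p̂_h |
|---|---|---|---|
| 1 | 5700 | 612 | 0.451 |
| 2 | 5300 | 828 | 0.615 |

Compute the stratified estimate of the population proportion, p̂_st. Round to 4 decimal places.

N = 11000; stratum weights W_h = N_h/N.
p̂_st = Σ W_h p̂_h = (5700·0.451 + 5300·0.615)/11000 = 0.53002

p̂_st ≈ 0.5300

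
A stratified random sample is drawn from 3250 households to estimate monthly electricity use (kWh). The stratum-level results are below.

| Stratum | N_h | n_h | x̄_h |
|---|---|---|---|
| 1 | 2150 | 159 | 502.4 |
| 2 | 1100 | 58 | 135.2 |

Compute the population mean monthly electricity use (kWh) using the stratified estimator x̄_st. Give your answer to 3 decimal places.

x̄_st ≈ 378.117

N = Σ N_h = 3250. Stratum weights W_h = N_h/N.
x̄_st = (2150·502.4 + 1100·135.2) / 3250 = 378.11692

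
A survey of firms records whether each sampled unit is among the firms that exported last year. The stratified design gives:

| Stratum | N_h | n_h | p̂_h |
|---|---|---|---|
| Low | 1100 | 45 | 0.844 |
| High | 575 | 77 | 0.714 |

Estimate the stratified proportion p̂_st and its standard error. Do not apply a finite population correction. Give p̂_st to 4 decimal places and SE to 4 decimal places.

p̂_st ≈ 0.7994, SE ≈ 0.0401

N = 1675; stratum weights W_h = N_h/N.
p̂_st = Σ W_h p̂_h = (1100·0.844 + 575·0.714)/1675 = 0.79937
V̂(p̂_st) = Σ W_h² p̂_h(1−p̂_h)/(n_h−1):
  stratum Low: (1100/1675)²·0.844·0.156/44 = 0.00129054
  stratum High: (575/1675)²·0.714·0.286/76 = 0.000316633
V̂(p̂_st) = 0.00160717; SE = √V̂ = 0.0400895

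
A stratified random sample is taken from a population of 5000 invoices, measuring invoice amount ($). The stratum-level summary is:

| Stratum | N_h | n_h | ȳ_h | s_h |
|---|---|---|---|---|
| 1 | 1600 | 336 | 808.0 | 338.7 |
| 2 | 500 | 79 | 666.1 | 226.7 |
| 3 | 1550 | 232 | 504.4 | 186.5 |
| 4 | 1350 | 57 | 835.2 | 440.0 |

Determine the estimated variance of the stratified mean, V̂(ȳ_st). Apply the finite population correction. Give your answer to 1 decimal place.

V̂(ȳ_st) = Σ W_h² (1 − n_h/N_h) s_h²/n_h, with W_h = N_h/N and N = 5000:
  stratum 1: (1600/5000)²·(1 − 336/1600)·338.7²/336 = 27.6196
  stratum 2: (500/5000)²·(1 − 79/500)·226.7²/79 = 5.47757
  stratum 3: (1550/5000)²·(1 − 232/1550)·186.5²/232 = 12.2511
  stratum 4: (1350/5000)²·(1 − 57/1350)·440.0²/57 = 237.15
V̂(ȳ_st) = 282.498

V̂(ȳ_st) ≈ 282.5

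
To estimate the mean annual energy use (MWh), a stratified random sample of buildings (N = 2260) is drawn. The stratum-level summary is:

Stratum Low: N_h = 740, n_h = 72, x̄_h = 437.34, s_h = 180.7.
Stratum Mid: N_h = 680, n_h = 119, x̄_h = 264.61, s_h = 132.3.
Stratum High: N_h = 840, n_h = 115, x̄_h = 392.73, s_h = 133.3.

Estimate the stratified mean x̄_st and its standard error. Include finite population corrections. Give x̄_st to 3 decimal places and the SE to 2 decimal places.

x̄_st = Σ W_h x̄_h = (740·437.34 + 680·264.61 + 840·392.73)/2260 = 368.78743
V̂(x̄_st) = Σ W_h² (1 − n_h/N_h) s_h²/n_h, with W_h = N_h/N and N = 2260:
  stratum Low: (740/2260)²·(1 − 72/740)·180.7²/72 = 43.891
  stratum Mid: (680/2260)²·(1 − 119/680)·132.3²/119 = 10.9857
  stratum High: (840/2260)²·(1 − 115/840)·133.3²/115 = 18.4231
V̂(x̄_st) = 73.2998
SE(x̄_st) = √73.2998 = 8.56153

x̄_st ≈ 368.787, SE ≈ 8.56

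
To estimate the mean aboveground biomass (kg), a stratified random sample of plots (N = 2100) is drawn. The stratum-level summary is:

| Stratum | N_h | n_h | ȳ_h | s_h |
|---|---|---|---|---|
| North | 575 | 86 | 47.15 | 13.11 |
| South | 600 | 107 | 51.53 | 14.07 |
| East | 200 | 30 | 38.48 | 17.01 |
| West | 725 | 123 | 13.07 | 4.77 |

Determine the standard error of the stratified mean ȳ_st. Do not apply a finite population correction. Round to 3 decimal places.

V̂(ȳ_st) = Σ W_h² s_h²/n_h, with W_h = N_h/N and N = 2100:
  stratum North: (575/2100)²·13.11²/86 = 0.149832
  stratum South: (600/2100)²·14.07²/107 = 0.151032
  stratum East: (200/2100)²·17.01²/30 = 0.08748
  stratum West: (725/2100)²·4.77²/123 = 0.022048
V̂(ȳ_st) = 0.410392
SE(ȳ_st) = √0.410392 = 0.640618

SE(ȳ_st) ≈ 0.641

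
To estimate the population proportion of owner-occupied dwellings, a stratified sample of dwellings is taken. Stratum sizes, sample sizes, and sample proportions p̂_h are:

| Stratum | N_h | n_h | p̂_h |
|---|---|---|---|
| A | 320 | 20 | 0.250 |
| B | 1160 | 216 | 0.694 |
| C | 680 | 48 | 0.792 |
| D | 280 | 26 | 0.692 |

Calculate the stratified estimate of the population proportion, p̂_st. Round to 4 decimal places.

N = 2440; stratum weights W_h = N_h/N.
p̂_st = Σ W_h p̂_h = (320·0.250 + 1160·0.694 + 680·0.792 + 280·0.692)/2440 = 0.66285

p̂_st ≈ 0.6629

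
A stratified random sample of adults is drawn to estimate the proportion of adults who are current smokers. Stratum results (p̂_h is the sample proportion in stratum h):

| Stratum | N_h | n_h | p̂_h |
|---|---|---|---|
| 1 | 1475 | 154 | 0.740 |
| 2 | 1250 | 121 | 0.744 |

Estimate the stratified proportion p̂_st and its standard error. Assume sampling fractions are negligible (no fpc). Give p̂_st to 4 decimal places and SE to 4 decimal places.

p̂_st ≈ 0.7418, SE ≈ 0.0265

N = 2725; stratum weights W_h = N_h/N.
p̂_st = Σ W_h p̂_h = (1475·0.740 + 1250·0.744)/2725 = 0.74183
V̂(p̂_st) = Σ W_h² p̂_h(1−p̂_h)/(n_h−1):
  stratum 1: (1475/2725)²·0.740·0.260/153 = 0.000368438
  stratum 2: (1250/2725)²·0.744·0.256/120 = 0.000333979
V̂(p̂_st) = 0.000702417; SE = √V̂ = 0.0265031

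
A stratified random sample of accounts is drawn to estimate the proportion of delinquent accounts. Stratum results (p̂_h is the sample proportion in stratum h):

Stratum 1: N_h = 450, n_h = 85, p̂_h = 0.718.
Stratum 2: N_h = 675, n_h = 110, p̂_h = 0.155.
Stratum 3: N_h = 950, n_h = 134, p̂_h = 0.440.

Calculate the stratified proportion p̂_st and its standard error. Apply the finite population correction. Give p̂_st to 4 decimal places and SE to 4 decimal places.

p̂_st ≈ 0.4076, SE ≈ 0.0231

N = 2075; stratum weights W_h = N_h/N.
p̂_st = Σ W_h p̂_h = (450·0.718 + 675·0.155 + 950·0.440)/2075 = 0.40758
V̂(p̂_st) = Σ W_h² (1 − n_h/N_h) p̂_h(1−p̂_h)/(n_h−1):
  stratum 1: (450/2075)²·(1 − 85/450)·0.718·0.282/84 = 9.19525e-05
  stratum 2: (675/2075)²·(1 − 110/675)·0.155·0.845/109 = 0.000106433
  stratum 3: (950/2075)²·(1 − 134/950)·0.440·0.560/133 = 0.000333554
V̂(p̂_st) = 0.00053194; SE = √V̂ = 0.0230638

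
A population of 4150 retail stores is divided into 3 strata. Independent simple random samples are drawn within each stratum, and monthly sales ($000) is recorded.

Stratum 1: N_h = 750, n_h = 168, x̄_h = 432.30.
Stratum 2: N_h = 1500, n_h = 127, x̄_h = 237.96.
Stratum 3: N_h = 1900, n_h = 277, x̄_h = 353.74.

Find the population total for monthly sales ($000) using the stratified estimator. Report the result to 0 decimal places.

τ̂_st ≈ 1353271

τ̂_st = Σ N_h x̄_h = 750·432.30 + 1500·237.96 + 1900·353.74 = 1353271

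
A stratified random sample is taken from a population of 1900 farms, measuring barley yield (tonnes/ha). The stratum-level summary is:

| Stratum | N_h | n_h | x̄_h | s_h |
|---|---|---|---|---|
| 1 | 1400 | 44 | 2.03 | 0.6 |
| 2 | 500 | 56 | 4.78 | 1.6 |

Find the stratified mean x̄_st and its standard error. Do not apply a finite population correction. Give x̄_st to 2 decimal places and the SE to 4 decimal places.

x̄_st = Σ W_h x̄_h = (1400·2.03 + 500·4.78)/1900 = 2.75368
V̂(x̄_st) = Σ W_h² s_h²/n_h, with W_h = N_h/N and N = 1900:
  stratum 1: (1400/1900)²·0.6²/44 = 0.00444221
  stratum 2: (500/1900)²·1.6²/56 = 0.00316581
V̂(x̄_st) = 0.00760802
SE(x̄_st) = √0.00760802 = 0.0872239

x̄_st ≈ 2.75, SE ≈ 0.0872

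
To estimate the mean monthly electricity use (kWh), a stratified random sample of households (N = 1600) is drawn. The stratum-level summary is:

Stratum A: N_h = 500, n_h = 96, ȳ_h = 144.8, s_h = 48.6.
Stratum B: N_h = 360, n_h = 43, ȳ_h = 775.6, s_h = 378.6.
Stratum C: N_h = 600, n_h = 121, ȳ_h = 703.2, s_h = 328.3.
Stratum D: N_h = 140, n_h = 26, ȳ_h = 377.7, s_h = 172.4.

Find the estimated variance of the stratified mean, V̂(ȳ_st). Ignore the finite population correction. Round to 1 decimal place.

V̂(ȳ_st) ≈ 305.2

V̂(ȳ_st) = Σ W_h² s_h²/n_h, with W_h = N_h/N and N = 1600:
  stratum A: (500/1600)²·48.6²/96 = 2.40271
  stratum B: (360/1600)²·378.6²/43 = 168.755
  stratum C: (600/1600)²·328.3²/121 = 125.262
  stratum D: (140/1600)²·172.4²/26 = 8.7522
V̂(ȳ_st) = 305.172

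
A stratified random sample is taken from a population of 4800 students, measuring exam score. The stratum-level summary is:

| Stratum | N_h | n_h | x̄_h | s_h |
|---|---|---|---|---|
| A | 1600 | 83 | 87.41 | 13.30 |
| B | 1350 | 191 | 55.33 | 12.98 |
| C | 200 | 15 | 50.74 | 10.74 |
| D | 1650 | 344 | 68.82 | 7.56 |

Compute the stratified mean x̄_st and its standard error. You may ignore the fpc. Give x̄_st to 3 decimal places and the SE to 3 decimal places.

x̄_st ≈ 70.469, SE ≈ 0.583

x̄_st = Σ W_h x̄_h = (1600·87.41 + 1350·55.33 + 200·50.74 + 1650·68.82)/4800 = 70.46927
V̂(x̄_st) = Σ W_h² s_h²/n_h, with W_h = N_h/N and N = 4800:
  stratum A: (1600/4800)²·13.30²/83 = 0.236801
  stratum B: (1350/4800)²·12.98²/191 = 0.0697752
  stratum C: (200/4800)²·10.74²/15 = 0.0133504
  stratum D: (1650/4800)²·7.56²/344 = 0.0196323
V̂(x̄_st) = 0.339558
SE(x̄_st) = √0.339558 = 0.582716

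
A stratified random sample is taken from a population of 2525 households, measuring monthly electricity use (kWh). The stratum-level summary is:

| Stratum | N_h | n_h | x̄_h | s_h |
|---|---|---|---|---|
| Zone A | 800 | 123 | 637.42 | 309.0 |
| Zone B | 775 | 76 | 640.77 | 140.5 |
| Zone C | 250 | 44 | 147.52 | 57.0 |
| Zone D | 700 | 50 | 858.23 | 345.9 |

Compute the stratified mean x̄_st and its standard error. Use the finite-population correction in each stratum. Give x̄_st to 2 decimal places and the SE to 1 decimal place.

x̄_st = Σ W_h x̄_h = (800·637.42 + 775·640.77 + 250·147.52 + 700·858.23)/2525 = 651.15792
V̂(x̄_st) = Σ W_h² (1 − n_h/N_h) s_h²/n_h, with W_h = N_h/N and N = 2525:
  stratum Zone A: (800/2525)²·(1 − 123/800)·309.0²/123 = 65.9429
  stratum Zone B: (775/2525)²·(1 − 76/775)·140.5²/76 = 22.0696
  stratum Zone C: (250/2525)²·(1 − 44/250)·57.0²/44 = 0.59646
  stratum Zone D: (700/2525)²·(1 − 50/700)·345.9²/50 = 170.773
V̂(x̄_st) = 259.382
SE(x̄_st) = √259.382 = 16.1053

x̄_st ≈ 651.16, SE ≈ 16.1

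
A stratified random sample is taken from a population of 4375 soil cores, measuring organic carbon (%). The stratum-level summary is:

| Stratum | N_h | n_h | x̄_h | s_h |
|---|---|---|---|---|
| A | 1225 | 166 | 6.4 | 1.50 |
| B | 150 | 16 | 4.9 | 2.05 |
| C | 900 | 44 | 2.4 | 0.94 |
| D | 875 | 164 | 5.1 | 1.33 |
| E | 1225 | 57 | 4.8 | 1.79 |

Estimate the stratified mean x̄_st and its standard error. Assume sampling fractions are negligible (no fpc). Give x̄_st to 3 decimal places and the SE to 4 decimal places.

x̄_st = Σ W_h x̄_h = (1225·6.4 + 150·4.9 + 900·2.4 + 875·5.1 + 1225·4.8)/4375 = 4.81771
V̂(x̄_st) = Σ W_h² s_h²/n_h, with W_h = N_h/N and N = 4375:
  stratum A: (1225/4375)²·1.50²/166 = 0.00106265
  stratum B: (150/4375)²·2.05²/16 = 0.000308755
  stratum C: (900/4375)²·0.94²/44 = 0.00084983
  stratum D: (875/4375)²·1.33²/164 = 0.000431439
  stratum E: (1225/4375)²·1.79²/57 = 0.00440704
V̂(x̄_st) = 0.00705972
SE(x̄_st) = √0.00705972 = 0.0840221

x̄_st ≈ 4.818, SE ≈ 0.0840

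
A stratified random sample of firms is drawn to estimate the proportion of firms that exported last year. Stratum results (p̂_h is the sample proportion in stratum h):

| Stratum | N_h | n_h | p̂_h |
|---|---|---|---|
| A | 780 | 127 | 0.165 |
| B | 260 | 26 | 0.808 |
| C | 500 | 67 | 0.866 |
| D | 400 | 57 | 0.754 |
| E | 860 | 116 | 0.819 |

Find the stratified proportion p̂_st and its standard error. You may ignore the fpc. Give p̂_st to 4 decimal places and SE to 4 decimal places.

N = 2800; stratum weights W_h = N_h/N.
p̂_st = Σ W_h p̂_h = (780·0.165 + 260·0.808 + 500·0.866 + 400·0.754 + 860·0.819)/2800 = 0.63490
V̂(p̂_st) = Σ W_h² p̂_h(1−p̂_h)/(n_h−1):
  stratum A: (780/2800)²·0.165·0.835/126 = 8.48541e-05
  stratum B: (260/2800)²·0.808·0.192/25 = 5.35061e-05
  stratum C: (500/2800)²·0.866·0.134/66 = 5.60664e-05
  stratum D: (400/2800)²·0.754·0.246/56 = 6.75962e-05
  stratum E: (860/2800)²·0.819·0.181/115 = 0.000121603
V̂(p̂_st) = 0.000383626; SE = √V̂ = 0.0195864

p̂_st ≈ 0.6349, SE ≈ 0.0196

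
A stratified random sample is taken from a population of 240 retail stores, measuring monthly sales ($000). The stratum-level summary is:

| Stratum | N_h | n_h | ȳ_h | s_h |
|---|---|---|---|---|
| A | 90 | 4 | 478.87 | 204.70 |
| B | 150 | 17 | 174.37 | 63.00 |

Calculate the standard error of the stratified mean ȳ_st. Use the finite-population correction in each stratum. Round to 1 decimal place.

SE(ȳ_st) ≈ 38.6

V̂(ȳ_st) = Σ W_h² (1 − n_h/N_h) s_h²/n_h, with W_h = N_h/N and N = 240:
  stratum A: (90/240)²·(1 − 4/90)·204.70²/4 = 1407.65
  stratum B: (150/240)²·(1 − 17/150)·63.00²/17 = 80.8635
V̂(ȳ_st) = 1488.51
SE(ȳ_st) = √1488.51 = 38.5812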